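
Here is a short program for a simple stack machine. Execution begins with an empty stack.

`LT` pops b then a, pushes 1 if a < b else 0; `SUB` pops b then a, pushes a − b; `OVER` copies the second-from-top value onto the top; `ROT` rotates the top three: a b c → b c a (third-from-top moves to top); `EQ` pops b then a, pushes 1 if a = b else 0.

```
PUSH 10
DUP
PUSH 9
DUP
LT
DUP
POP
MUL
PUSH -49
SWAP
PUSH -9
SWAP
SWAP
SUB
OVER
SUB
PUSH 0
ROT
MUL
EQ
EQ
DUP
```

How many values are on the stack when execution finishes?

PUSH 10  → [10]
DUP      → [10, 10]
PUSH 9   → [10, 10, 9]
DUP      → [10, 10, 9, 9]
LT       → [10, 10, 0]
DUP      → [10, 10, 0, 0]
POP      → [10, 10, 0]
MUL      → [10, 0]
PUSH -49 → [10, 0, -49]
SWAP     → [10, -49, 0]
PUSH -9  → [10, -49, 0, -9]
SWAP     → [10, -49, -9, 0]
SWAP     → [10, -49, 0, -9]
SUB      → [10, -49, 9]
OVER     → [10, -49, 9, -49]
SUB      → [10, -49, 58]
PUSH 0   → [10, -49, 58, 0]
ROT      → [10, 58, 0, -49]
MUL      → [10, 58, 0]
EQ       → [10, 0]
EQ       → [0]
DUP      → [0, 0]

2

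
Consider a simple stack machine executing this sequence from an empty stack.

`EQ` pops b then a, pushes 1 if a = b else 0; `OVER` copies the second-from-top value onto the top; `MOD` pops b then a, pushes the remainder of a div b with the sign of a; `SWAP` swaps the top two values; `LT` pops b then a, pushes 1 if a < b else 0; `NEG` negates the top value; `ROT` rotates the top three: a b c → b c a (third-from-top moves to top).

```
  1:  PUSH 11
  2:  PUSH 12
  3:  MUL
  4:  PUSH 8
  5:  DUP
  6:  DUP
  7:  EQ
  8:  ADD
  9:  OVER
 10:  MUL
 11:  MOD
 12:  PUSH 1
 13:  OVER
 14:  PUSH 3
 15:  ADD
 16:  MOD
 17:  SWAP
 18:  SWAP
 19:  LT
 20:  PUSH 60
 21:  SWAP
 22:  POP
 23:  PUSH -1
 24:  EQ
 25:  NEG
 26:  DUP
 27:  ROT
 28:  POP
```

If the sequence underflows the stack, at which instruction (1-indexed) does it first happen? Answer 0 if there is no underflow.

PUSH 11 → 11
PUSH 12 → 11 12
MUL     → 132
PUSH 8  → 132 8
DUP     → 132 8 8
DUP     → 132 8 8 8
EQ      → 132 8 1
ADD     → 132 9
OVER    → 132 9 132
MUL     → 132 1188
MOD     → 132
PUSH 1  → 132 1
OVER    → 132 1 132
PUSH 3  → 132 1 132 3
ADD     → 132 1 135
MOD     → 132 1
SWAP    → 1 132
SWAP    → 132 1
LT      → 0
PUSH 60 → 0 60
SWAP    → 60 0
POP     → 60
PUSH -1 → 60 -1
EQ      → 0
NEG     → 0
DUP     → 0 0
ROT  — needs 3 operands, stack has 2 → underflow

27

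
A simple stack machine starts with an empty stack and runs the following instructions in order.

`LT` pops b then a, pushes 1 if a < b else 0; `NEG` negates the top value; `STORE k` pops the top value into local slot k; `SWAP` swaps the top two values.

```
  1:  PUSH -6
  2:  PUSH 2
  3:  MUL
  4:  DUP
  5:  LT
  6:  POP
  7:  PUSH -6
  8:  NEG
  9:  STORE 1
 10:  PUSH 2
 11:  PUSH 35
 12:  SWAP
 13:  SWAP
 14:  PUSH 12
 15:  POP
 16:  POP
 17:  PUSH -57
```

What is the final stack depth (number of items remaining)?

PUSH -6  -> [-6]
PUSH 2   -> [-6, 2]
MUL      -> [-12]
DUP      -> [-12, -12]
LT       -> [0]
POP      -> []
PUSH -6  -> [-6]
NEG      -> [6]
STORE 1  -> []
PUSH 2   -> [2]
PUSH 35  -> [2, 35]
SWAP     -> [35, 2]
SWAP     -> [2, 35]
PUSH 12  -> [2, 35, 12]
POP      -> [2, 35]
POP      -> [2]
PUSH -57 -> [2, -57]

2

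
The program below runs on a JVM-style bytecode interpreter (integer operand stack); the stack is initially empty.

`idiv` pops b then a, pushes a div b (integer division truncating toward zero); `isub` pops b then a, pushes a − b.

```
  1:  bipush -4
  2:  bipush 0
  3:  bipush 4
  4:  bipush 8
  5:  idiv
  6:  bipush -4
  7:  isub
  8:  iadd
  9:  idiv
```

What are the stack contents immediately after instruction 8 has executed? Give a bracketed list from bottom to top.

[-4, 4]

bipush -4 → -4
bipush 0  → -4 0
bipush 4  → -4 0 4
bipush 8  → -4 0 4 8
idiv      → -4 0 0
bipush -4 → -4 0 0 -4
isub      → -4 0 4
iadd      → -4 4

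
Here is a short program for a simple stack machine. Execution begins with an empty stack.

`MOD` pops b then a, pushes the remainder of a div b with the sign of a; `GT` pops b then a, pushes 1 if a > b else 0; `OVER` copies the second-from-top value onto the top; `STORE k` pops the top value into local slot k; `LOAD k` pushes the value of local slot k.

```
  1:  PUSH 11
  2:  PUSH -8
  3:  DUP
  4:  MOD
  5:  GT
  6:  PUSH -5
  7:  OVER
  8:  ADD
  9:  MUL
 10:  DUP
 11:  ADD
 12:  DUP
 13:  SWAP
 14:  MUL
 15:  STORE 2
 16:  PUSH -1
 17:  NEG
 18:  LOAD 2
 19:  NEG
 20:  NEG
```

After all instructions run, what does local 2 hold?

PUSH 11  [11]
PUSH -8  [11, -8]
DUP      [11, -8, -8]
MOD      [11, 0]
GT       [1]
PUSH -5  [1, -5]
OVER     [1, -5, 1]
ADD      [1, -4]
MUL      [-4]
DUP      [-4, -4]
ADD      [-8]
DUP      [-8, -8]
SWAP     [-8, -8]
MUL      [64]
STORE 2  []
PUSH -1  [-1]
NEG      [1]
LOAD 2   [1, 64]
NEG      [1, -64]
NEG      [1, 64]

64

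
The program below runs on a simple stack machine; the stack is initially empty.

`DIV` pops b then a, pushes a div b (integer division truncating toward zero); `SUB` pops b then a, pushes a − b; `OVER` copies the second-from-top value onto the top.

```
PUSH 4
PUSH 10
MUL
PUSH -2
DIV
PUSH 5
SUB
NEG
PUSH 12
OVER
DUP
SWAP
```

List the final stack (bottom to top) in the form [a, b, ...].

PUSH 4  : 4
PUSH 10 : 4 10
MUL     : 40
PUSH -2 : 40 -2
DIV     : -20
PUSH 5  : -20 5
SUB     : -25
NEG     : 25
PUSH 12 : 25 12
OVER    : 25 12 25
DUP     : 25 12 25 25
SWAP    : 25 12 25 25

[25, 12, 25, 25]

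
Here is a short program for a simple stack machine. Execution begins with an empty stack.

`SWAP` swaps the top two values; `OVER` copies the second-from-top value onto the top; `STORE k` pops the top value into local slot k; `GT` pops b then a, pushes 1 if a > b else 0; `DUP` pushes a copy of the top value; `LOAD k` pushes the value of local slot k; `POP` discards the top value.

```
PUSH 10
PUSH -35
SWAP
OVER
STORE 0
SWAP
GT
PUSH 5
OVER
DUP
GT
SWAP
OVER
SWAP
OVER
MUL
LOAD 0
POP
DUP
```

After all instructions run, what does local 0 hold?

-35

PUSH 10  -> 10
PUSH -35 -> 10 -35
SWAP     -> -35 10
OVER     -> -35 10 -35
STORE 0  -> -35 10
SWAP     -> 10 -35
GT       -> 1
PUSH 5   -> 1 5
OVER     -> 1 5 1
DUP      -> 1 5 1 1
GT       -> 1 5 0
SWAP     -> 1 0 5
OVER     -> 1 0 5 0
SWAP     -> 1 0 0 5
OVER     -> 1 0 0 5 0
MUL      -> 1 0 0 0
LOAD 0   -> 1 0 0 0 -35
POP      -> 1 0 0 0
DUP      -> 1 0 0 0 0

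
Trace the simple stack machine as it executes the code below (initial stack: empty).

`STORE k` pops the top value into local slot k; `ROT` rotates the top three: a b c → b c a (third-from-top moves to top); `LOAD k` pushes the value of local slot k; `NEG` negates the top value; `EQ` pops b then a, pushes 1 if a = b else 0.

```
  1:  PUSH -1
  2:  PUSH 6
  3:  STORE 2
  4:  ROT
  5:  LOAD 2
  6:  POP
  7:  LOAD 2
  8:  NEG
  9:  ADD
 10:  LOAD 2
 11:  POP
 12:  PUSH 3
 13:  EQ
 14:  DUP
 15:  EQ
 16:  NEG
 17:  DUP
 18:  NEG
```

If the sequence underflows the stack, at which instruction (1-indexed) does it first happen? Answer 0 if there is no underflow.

4

PUSH -1 : -1
PUSH 6  : -1 6
STORE 2 : -1
ROT  — needs 3 operands, stack has 1 → underflow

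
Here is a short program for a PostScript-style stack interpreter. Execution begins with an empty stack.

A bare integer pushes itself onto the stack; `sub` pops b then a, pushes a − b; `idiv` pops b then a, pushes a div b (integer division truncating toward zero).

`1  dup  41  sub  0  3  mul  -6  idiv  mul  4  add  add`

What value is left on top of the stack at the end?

5

1    → 1
dup  → 1 1
41   → 1 1 41
sub  → 1 -40
0    → 1 -40 0
3    → 1 -40 0 3
mul  → 1 -40 0
-6   → 1 -40 0 -6
idiv → 1 -40 0
mul  → 1 0
4    → 1 0 4
add  → 1 4
add  → 5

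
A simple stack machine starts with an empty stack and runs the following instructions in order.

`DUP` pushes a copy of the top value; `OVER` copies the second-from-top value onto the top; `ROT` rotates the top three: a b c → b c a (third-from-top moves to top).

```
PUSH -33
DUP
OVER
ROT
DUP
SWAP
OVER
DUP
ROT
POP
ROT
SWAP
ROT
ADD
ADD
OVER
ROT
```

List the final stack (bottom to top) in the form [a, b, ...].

PUSH -33 : -33
DUP      : -33 -33
OVER     : -33 -33 -33
ROT      : -33 -33 -33
DUP      : -33 -33 -33 -33
SWAP     : -33 -33 -33 -33
OVER     : -33 -33 -33 -33 -33
DUP      : -33 -33 -33 -33 -33 -33
ROT      : -33 -33 -33 -33 -33 -33
POP      : -33 -33 -33 -33 -33
ROT      : -33 -33 -33 -33 -33
SWAP     : -33 -33 -33 -33 -33
ROT      : -33 -33 -33 -33 -33
ADD      : -33 -33 -33 -66
ADD      : -33 -33 -99
OVER     : -33 -33 -99 -33
ROT      : -33 -99 -33 -33

[-33, -99, -33, -33]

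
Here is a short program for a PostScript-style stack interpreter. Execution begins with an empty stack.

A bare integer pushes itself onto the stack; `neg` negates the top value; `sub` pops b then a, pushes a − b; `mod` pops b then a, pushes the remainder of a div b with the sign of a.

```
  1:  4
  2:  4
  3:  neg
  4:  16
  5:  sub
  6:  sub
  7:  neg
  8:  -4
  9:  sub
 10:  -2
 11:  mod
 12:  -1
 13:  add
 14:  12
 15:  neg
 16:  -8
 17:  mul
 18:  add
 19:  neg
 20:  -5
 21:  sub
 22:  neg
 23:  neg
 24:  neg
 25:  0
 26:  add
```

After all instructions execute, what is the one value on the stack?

90

4    4
4    4 4
neg  4 -4
16   4 -4 16
sub  4 -20
sub  24
neg  -24
-4   -24 -4
sub  -20
-2   -20 -2
mod  0
-1   0 -1
add  -1
12   -1 12
neg  -1 -12
-8   -1 -12 -8
mul  -1 96
add  95
neg  -95
-5   -95 -5
sub  -90
neg  90
neg  -90
neg  90
0    90 0
add  90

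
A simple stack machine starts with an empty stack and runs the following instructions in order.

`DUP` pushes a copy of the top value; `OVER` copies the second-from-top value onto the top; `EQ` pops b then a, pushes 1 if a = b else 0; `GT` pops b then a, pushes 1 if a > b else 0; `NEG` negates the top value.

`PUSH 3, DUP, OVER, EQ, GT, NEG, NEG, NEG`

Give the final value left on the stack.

-1

PUSH 3 : [3]
DUP    : [3, 3]
OVER   : [3, 3, 3]
EQ     : [3, 1]
GT     : [1]
NEG    : [-1]
NEG    : [1]
NEG    : [-1]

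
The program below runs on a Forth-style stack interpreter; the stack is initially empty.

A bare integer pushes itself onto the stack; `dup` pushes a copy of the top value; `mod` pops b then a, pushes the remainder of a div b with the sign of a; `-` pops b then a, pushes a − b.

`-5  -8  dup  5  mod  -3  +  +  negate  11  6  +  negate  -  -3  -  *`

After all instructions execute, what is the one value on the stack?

-170

-5     → -5
-8     → -5 -8
dup    → -5 -8 -8
5      → -5 -8 -8 5
mod    → -5 -8 -3
-3     → -5 -8 -3 -3
+      → -5 -8 -6
+      → -5 -14
negate → -5 14
11     → -5 14 11
6      → -5 14 11 6
+      → -5 14 17
negate → -5 14 -17
-      → -5 31
-3     → -5 31 -3
-      → -5 34
*      → -170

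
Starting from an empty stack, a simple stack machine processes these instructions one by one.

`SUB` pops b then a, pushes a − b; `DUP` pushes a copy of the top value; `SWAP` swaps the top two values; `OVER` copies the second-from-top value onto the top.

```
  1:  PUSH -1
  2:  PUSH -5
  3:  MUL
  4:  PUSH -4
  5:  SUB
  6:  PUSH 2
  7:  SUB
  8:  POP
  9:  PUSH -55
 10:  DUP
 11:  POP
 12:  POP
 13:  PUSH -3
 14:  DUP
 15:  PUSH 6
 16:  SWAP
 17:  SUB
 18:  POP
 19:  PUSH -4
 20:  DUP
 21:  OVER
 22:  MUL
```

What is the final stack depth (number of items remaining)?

PUSH -1  → [-1]
PUSH -5  → [-1, -5]
MUL      → [5]
PUSH -4  → [5, -4]
SUB      → [9]
PUSH 2   → [9, 2]
SUB      → [7]
POP      → []
PUSH -55 → [-55]
DUP      → [-55, -55]
POP      → [-55]
POP      → []
PUSH -3  → [-3]
DUP      → [-3, -3]
PUSH 6   → [-3, -3, 6]
SWAP     → [-3, 6, -3]
SUB      → [-3, 9]
POP      → [-3]
PUSH -4  → [-3, -4]
DUP      → [-3, -4, -4]
OVER     → [-3, -4, -4, -4]
MUL      → [-3, -4, 16]

3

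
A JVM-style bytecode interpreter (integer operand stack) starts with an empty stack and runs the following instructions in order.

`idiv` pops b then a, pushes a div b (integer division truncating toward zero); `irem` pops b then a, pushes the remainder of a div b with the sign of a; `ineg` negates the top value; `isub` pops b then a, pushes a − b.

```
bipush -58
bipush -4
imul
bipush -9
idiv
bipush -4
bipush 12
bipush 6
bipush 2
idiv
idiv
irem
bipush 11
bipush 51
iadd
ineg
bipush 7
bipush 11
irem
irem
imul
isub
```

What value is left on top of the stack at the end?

-25

bipush -58 → [-58]
bipush -4  → [-58, -4]
imul       → [232]
bipush -9  → [232, -9]
idiv       → [-25]
bipush -4  → [-25, -4]
bipush 12  → [-25, -4, 12]
bipush 6   → [-25, -4, 12, 6]
bipush 2   → [-25, -4, 12, 6, 2]
idiv       → [-25, -4, 12, 3]
idiv       → [-25, -4, 4]
irem       → [-25, 0]
bipush 11  → [-25, 0, 11]
bipush 51  → [-25, 0, 11, 51]
iadd       → [-25, 0, 62]
ineg       → [-25, 0, -62]
bipush 7   → [-25, 0, -62, 7]
bipush 11  → [-25, 0, -62, 7, 11]
irem       → [-25, 0, -62, 7]
irem       → [-25, 0, -6]
imul       → [-25, 0]
isub       → [-25]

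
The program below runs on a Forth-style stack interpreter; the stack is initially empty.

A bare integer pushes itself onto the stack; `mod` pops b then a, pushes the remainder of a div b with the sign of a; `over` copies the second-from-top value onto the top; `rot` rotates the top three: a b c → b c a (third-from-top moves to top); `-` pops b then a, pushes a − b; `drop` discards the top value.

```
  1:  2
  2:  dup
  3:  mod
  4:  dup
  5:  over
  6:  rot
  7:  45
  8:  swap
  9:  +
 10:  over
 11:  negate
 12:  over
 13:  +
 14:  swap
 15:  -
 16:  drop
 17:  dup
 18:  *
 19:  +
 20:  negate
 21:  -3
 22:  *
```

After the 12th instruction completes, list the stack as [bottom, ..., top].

[0, 0, 45, 0, 45]

2      : 2
dup    : 2 2
mod    : 0
dup    : 0 0
over   : 0 0 0
rot    : 0 0 0
45     : 0 0 0 45
swap   : 0 0 45 0
+      : 0 0 45
over   : 0 0 45 0
negate : 0 0 45 0
over   : 0 0 45 0 45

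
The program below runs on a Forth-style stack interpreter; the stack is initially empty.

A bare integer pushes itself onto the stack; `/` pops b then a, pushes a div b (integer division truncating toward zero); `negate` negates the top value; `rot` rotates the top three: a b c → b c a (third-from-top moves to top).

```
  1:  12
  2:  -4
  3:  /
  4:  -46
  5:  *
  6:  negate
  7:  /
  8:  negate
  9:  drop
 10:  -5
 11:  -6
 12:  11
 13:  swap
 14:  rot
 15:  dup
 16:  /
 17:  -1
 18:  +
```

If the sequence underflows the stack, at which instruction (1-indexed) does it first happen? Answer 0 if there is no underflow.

12     → [12]
-4     → [12, -4]
/      → [-3]
-46    → [-3, -46]
*      → [138]
negate → [-138]
/  — needs 2 operands, stack has 1 → underflow

7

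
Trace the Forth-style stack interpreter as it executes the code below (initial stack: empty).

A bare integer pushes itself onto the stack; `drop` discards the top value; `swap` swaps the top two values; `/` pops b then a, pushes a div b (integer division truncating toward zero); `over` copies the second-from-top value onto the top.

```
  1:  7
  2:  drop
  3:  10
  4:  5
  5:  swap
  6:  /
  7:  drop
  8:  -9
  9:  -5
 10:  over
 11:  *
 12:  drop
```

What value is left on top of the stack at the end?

7     7
drop  (empty)
10    10
5     10 5
swap  5 10
/     0
drop  (empty)
-9    -9
-5    -9 -5
over  -9 -5 -9
*     -9 45
drop  -9

-9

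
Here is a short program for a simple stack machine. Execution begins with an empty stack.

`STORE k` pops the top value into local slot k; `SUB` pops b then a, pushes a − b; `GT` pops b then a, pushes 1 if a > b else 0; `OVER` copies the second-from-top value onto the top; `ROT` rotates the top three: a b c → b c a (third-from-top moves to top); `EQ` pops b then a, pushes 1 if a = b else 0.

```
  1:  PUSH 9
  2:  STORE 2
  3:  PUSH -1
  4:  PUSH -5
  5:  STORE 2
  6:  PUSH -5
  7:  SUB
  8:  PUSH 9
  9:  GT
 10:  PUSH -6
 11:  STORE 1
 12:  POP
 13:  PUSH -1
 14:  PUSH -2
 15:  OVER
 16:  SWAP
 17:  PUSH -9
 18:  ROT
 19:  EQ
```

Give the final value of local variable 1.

-6

PUSH 9   [9]
STORE 2  []
PUSH -1  [-1]
PUSH -5  [-1, -5]
STORE 2  [-1]
PUSH -5  [-1, -5]
SUB      [4]
PUSH 9   [4, 9]
GT       [0]
PUSH -6  [0, -6]
STORE 1  [0]
POP      []
PUSH -1  [-1]
PUSH -2  [-1, -2]
OVER     [-1, -2, -1]
SWAP     [-1, -1, -2]
PUSH -9  [-1, -1, -2, -9]
ROT      [-1, -2, -9, -1]
EQ       [-1, -2, 0]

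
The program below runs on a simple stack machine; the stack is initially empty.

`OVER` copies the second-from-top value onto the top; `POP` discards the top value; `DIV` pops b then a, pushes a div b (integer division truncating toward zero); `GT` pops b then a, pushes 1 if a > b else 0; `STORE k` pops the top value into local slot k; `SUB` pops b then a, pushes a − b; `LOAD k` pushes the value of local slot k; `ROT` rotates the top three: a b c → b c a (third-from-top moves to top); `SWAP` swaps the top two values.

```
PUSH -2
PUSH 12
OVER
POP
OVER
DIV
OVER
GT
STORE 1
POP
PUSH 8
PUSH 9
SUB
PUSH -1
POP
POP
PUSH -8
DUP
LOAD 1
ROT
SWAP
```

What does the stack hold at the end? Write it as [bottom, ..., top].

PUSH -2 -> -2
PUSH 12 -> -2 12
OVER    -> -2 12 -2
POP     -> -2 12
OVER    -> -2 12 -2
DIV     -> -2 -6
OVER    -> -2 -6 -2
GT      -> -2 0
STORE 1 -> -2
POP     -> (empty)
PUSH 8  -> 8
PUSH 9  -> 8 9
SUB     -> -1
PUSH -1 -> -1 -1
POP     -> -1
POP     -> (empty)
PUSH -8 -> -8
DUP     -> -8 -8
LOAD 1  -> -8 -8 0
ROT     -> -8 0 -8
SWAP    -> -8 -8 0

[-8, -8, 0]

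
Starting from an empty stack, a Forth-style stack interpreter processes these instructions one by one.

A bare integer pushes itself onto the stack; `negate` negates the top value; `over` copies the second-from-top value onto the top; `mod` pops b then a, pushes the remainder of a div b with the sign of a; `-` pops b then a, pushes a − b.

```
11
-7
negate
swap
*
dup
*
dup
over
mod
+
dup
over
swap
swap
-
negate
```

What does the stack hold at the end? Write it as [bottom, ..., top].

11     -> [11]
-7     -> [11, -7]
negate -> [11, 7]
swap   -> [7, 11]
*      -> [77]
dup    -> [77, 77]
*      -> [5929]
dup    -> [5929, 5929]
over   -> [5929, 5929, 5929]
mod    -> [5929, 0]
+      -> [5929]
dup    -> [5929, 5929]
over   -> [5929, 5929, 5929]
swap   -> [5929, 5929, 5929]
swap   -> [5929, 5929, 5929]
-      -> [5929, 0]
negate -> [5929, 0]

[5929, 0]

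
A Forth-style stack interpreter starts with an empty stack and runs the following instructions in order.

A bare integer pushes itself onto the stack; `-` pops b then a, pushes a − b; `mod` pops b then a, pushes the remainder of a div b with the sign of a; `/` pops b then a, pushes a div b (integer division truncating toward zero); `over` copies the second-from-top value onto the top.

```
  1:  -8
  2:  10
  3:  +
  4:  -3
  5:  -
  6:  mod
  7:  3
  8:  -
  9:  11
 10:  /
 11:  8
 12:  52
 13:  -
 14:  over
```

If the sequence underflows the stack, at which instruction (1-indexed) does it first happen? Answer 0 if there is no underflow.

6

-8 : [-8]
10 : [-8, 10]
+  : [2]
-3 : [2, -3]
-  : [5]
mod  — needs 2 operands, stack has 1 → underflow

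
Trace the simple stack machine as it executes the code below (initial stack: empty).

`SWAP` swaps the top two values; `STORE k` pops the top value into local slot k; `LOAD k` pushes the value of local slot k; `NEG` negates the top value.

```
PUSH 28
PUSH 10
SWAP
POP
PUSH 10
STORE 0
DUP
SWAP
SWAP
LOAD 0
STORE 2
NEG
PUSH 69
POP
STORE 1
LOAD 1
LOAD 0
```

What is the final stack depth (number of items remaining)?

PUSH 28 : [28]
PUSH 10 : [28, 10]
SWAP    : [10, 28]
POP     : [10]
PUSH 10 : [10, 10]
STORE 0 : [10]
DUP     : [10, 10]
SWAP    : [10, 10]
SWAP    : [10, 10]
LOAD 0  : [10, 10, 10]
STORE 2 : [10, 10]
NEG     : [10, -10]
PUSH 69 : [10, -10, 69]
POP     : [10, -10]
STORE 1 : [10]
LOAD 1  : [10, -10]
LOAD 0  : [10, -10, 10]

3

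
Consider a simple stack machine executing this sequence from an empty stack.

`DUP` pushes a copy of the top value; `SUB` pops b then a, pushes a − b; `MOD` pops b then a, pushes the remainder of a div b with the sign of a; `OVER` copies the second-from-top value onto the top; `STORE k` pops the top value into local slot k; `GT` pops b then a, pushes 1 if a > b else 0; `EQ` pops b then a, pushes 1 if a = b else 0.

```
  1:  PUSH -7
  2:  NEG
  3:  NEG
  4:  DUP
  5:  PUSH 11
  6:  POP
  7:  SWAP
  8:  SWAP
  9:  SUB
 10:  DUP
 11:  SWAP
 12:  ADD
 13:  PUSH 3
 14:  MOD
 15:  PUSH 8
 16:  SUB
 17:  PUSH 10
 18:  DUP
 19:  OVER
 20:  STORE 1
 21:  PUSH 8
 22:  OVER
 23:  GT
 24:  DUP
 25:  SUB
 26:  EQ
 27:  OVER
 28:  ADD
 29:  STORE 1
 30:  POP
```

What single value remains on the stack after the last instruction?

PUSH -7  [-7]
NEG      [7]
NEG      [-7]
DUP      [-7, -7]
PUSH 11  [-7, -7, 11]
POP      [-7, -7]
SWAP     [-7, -7]
SWAP     [-7, -7]
SUB      [0]
DUP      [0, 0]
SWAP     [0, 0]
ADD      [0]
PUSH 3   [0, 3]
MOD      [0]
PUSH 8   [0, 8]
SUB      [-8]
PUSH 10  [-8, 10]
DUP      [-8, 10, 10]
OVER     [-8, 10, 10, 10]
STORE 1  [-8, 10, 10]
PUSH 8   [-8, 10, 10, 8]
OVER     [-8, 10, 10, 8, 10]
GT       [-8, 10, 10, 0]
DUP      [-8, 10, 10, 0, 0]
SUB      [-8, 10, 10, 0]
EQ       [-8, 10, 0]
OVER     [-8, 10, 0, 10]
ADD      [-8, 10, 10]
STORE 1  [-8, 10]
POP      [-8]

-8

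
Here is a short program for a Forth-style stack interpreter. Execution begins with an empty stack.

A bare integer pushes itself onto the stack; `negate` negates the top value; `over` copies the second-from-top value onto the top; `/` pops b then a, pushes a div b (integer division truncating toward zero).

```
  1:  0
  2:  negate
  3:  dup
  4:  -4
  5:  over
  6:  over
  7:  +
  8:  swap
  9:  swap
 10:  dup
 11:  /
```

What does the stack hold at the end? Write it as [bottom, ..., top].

0       [0]
negate  [0]
dup     [0, 0]
-4      [0, 0, -4]
over    [0, 0, -4, 0]
over    [0, 0, -4, 0, -4]
+       [0, 0, -4, -4]
swap    [0, 0, -4, -4]
swap    [0, 0, -4, -4]
dup     [0, 0, -4, -4, -4]
/       [0, 0, -4, 1]

[0, 0, -4, 1]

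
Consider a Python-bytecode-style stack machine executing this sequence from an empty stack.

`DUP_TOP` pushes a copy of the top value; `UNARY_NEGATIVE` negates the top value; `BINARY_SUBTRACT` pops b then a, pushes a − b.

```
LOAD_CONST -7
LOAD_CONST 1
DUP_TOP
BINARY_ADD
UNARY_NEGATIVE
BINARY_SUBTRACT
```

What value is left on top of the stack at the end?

LOAD_CONST -7   -> -7
LOAD_CONST 1    -> -7 1
DUP_TOP         -> -7 1 1
BINARY_ADD      -> -7 2
UNARY_NEGATIVE  -> -7 -2
BINARY_SUBTRACT -> -5

-5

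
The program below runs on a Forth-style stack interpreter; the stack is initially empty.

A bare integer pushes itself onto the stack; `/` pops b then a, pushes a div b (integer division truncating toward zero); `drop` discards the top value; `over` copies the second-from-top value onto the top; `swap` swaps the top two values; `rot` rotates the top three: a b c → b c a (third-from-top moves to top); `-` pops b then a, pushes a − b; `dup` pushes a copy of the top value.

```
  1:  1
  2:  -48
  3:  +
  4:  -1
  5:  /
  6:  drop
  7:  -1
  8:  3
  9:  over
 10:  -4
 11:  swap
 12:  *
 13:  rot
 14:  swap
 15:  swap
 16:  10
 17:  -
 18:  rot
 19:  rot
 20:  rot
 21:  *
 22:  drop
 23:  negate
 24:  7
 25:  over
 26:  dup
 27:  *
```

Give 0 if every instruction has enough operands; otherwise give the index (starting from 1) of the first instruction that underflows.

1      : 1
-48    : 1 -48
+      : -47
-1     : -47 -1
/      : 47
drop   : (empty)
-1     : -1
3      : -1 3
over   : -1 3 -1
-4     : -1 3 -1 -4
swap   : -1 3 -4 -1
*      : -1 3 4
rot    : 3 4 -1
swap   : 3 -1 4
swap   : 3 4 -1
10     : 3 4 -1 10
-      : 3 4 -11
rot    : 4 -11 3
rot    : -11 3 4
rot    : 3 4 -11
*      : 3 -44
drop   : 3
negate : -3
7      : -3 7
over   : -3 7 -3
dup    : -3 7 -3 -3
*      : -3 7 9

0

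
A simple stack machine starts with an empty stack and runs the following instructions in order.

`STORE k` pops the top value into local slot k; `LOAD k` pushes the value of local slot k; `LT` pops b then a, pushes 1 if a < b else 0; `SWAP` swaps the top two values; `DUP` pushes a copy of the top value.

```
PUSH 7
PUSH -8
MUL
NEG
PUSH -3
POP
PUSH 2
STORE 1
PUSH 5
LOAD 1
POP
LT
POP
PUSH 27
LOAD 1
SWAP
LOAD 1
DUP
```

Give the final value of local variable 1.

2

PUSH 7   [7]
PUSH -8  [7, -8]
MUL      [-56]
NEG      [56]
PUSH -3  [56, -3]
POP      [56]
PUSH 2   [56, 2]
STORE 1  [56]
PUSH 5   [56, 5]
LOAD 1   [56, 5, 2]
POP      [56, 5]
LT       [0]
POP      []
PUSH 27  [27]
LOAD 1   [27, 2]
SWAP     [2, 27]
LOAD 1   [2, 27, 2]
DUP      [2, 27, 2, 2]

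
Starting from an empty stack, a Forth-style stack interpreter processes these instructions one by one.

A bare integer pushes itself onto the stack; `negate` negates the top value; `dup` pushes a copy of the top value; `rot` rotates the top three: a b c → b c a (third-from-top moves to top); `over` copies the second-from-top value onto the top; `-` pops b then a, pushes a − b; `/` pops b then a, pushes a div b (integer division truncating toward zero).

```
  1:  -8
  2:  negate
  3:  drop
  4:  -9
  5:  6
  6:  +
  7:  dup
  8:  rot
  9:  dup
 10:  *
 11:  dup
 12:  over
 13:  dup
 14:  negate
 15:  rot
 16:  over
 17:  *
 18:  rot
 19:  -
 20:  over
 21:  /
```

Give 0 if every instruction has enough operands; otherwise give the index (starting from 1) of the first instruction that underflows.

8

-8      -8
negate  8
drop    (empty)
-9      -9
6       -9 6
+       -3
dup     -3 -3
rot  — needs 3 operands, stack has 2 → underflow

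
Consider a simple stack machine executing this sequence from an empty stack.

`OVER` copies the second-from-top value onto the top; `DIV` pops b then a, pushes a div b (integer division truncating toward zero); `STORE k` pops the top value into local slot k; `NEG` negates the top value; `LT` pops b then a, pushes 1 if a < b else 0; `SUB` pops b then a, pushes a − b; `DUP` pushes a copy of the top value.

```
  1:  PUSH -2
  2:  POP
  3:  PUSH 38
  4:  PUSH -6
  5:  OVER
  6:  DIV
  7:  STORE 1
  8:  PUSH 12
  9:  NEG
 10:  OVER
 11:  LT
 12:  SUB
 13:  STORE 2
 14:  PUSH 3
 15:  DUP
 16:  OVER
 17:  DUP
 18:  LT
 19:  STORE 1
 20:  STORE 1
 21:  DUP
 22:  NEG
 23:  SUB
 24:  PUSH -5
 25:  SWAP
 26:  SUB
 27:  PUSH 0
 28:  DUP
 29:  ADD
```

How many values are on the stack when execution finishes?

PUSH -2 → [-2]
POP     → []
PUSH 38 → [38]
PUSH -6 → [38, -6]
OVER    → [38, -6, 38]
DIV     → [38, 0]
STORE 1 → [38]
PUSH 12 → [38, 12]
NEG     → [38, -12]
OVER    → [38, -12, 38]
LT      → [38, 1]
SUB     → [37]
STORE 2 → []
PUSH 3  → [3]
DUP     → [3, 3]
OVER    → [3, 3, 3]
DUP     → [3, 3, 3, 3]
LT      → [3, 3, 0]
STORE 1 → [3, 3]
STORE 1 → [3]
DUP     → [3, 3]
NEG     → [3, -3]
SUB     → [6]
PUSH -5 → [6, -5]
SWAP    → [-5, 6]
SUB     → [-11]
PUSH 0  → [-11, 0]
DUP     → [-11, 0, 0]
ADD     → [-11, 0]

2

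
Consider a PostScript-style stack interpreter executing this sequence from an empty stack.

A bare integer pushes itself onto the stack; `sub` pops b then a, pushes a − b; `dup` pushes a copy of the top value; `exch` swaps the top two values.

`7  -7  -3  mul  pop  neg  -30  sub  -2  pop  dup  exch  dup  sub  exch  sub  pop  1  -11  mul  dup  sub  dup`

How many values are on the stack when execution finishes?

2

7     [7]
-7    [7, -7]
-3    [7, -7, -3]
mul   [7, 21]
pop   [7]
neg   [-7]
-30   [-7, -30]
sub   [23]
-2    [23, -2]
pop   [23]
dup   [23, 23]
exch  [23, 23]
dup   [23, 23, 23]
sub   [23, 0]
exch  [0, 23]
sub   [-23]
pop   []
1     [1]
-11   [1, -11]
mul   [-11]
dup   [-11, -11]
sub   [0]
dup   [0, 0]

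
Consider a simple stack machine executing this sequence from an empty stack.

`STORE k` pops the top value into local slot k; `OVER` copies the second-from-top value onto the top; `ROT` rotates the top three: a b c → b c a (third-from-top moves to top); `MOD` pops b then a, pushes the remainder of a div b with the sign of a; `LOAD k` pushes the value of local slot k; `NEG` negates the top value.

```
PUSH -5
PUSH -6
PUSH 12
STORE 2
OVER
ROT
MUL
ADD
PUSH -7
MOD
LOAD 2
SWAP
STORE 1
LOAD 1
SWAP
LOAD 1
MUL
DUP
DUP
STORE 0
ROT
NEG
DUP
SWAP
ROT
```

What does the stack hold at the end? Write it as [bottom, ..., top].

PUSH -5 → -5
PUSH -6 → -5 -6
PUSH 12 → -5 -6 12
STORE 2 → -5 -6
OVER    → -5 -6 -5
ROT     → -6 -5 -5
MUL     → -6 25
ADD     → 19
PUSH -7 → 19 -7
MOD     → 5
LOAD 2  → 5 12
SWAP    → 12 5
STORE 1 → 12
LOAD 1  → 12 5
SWAP    → 5 12
LOAD 1  → 5 12 5
MUL     → 5 60
DUP     → 5 60 60
DUP     → 5 60 60 60
STORE 0 → 5 60 60
ROT     → 60 60 5
NEG     → 60 60 -5
DUP     → 60 60 -5 -5
SWAP    → 60 60 -5 -5
ROT     → 60 -5 -5 60

[60, -5, -5, 60]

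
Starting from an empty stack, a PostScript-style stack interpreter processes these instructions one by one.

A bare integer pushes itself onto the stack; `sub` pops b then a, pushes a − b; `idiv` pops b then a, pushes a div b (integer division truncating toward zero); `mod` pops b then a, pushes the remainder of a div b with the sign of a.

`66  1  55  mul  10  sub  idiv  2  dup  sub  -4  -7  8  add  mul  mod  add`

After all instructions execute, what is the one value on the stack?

66   → [66]
1    → [66, 1]
55   → [66, 1, 55]
mul  → [66, 55]
10   → [66, 55, 10]
sub  → [66, 45]
idiv → [1]
2    → [1, 2]
dup  → [1, 2, 2]
sub  → [1, 0]
-4   → [1, 0, -4]
-7   → [1, 0, -4, -7]
8    → [1, 0, -4, -7, 8]
add  → [1, 0, -4, 1]
mul  → [1, 0, -4]
mod  → [1, 0]
add  → [1]

1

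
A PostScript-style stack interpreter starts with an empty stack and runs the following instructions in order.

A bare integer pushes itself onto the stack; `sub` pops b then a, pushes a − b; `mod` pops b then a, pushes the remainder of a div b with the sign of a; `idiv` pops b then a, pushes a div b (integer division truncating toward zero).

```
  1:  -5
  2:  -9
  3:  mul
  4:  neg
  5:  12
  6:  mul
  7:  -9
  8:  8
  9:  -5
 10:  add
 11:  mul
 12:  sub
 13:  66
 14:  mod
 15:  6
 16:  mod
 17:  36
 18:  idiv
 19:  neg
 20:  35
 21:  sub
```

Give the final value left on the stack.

-5   -> -5
-9   -> -5 -9
mul  -> 45
neg  -> -45
12   -> -45 12
mul  -> -540
-9   -> -540 -9
8    -> -540 -9 8
-5   -> -540 -9 8 -5
add  -> -540 -9 3
mul  -> -540 -27
sub  -> -513
66   -> -513 66
mod  -> -51
6    -> -51 6
mod  -> -3
36   -> -3 36
idiv -> 0
neg  -> 0
35   -> 0 35
sub  -> -35

-35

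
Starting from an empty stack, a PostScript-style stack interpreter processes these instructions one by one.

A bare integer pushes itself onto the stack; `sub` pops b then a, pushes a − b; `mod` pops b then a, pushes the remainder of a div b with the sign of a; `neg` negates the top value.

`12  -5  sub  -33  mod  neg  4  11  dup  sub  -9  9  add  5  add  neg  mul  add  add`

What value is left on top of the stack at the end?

-13

12   [12]
-5   [12, -5]
sub  [17]
-33  [17, -33]
mod  [17]
neg  [-17]
4    [-17, 4]
11   [-17, 4, 11]
dup  [-17, 4, 11, 11]
sub  [-17, 4, 0]
-9   [-17, 4, 0, -9]
9    [-17, 4, 0, -9, 9]
add  [-17, 4, 0, 0]
5    [-17, 4, 0, 0, 5]
add  [-17, 4, 0, 5]
neg  [-17, 4, 0, -5]
mul  [-17, 4, 0]
add  [-17, 4]
add  [-13]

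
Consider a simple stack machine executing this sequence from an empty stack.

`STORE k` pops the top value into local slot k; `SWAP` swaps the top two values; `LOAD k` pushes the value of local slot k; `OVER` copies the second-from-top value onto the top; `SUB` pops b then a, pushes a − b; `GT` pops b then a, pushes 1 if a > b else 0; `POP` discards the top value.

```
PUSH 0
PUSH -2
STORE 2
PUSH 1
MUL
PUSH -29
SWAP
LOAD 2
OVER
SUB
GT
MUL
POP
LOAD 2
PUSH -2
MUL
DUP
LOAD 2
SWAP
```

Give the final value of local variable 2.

PUSH 0    0
PUSH -2   0 -2
STORE 2   0
PUSH 1    0 1
MUL       0
PUSH -29  0 -29
SWAP      -29 0
LOAD 2    -29 0 -2
OVER      -29 0 -2 0
SUB       -29 0 -2
GT        -29 1
MUL       -29
POP       (empty)
LOAD 2    -2
PUSH -2   -2 -2
MUL       4
DUP       4 4
LOAD 2    4 4 -2
SWAP      4 -2 4

-2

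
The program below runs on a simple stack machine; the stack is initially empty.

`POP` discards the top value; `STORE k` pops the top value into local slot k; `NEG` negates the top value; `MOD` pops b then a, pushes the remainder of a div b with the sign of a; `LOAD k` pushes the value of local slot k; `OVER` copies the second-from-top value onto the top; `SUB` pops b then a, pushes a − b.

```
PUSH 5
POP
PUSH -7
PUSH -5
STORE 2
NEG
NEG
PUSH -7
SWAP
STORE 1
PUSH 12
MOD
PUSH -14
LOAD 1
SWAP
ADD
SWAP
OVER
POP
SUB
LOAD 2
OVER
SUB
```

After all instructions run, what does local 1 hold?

PUSH 5   → [5]
POP      → []
PUSH -7  → [-7]
PUSH -5  → [-7, -5]
STORE 2  → [-7]
NEG      → [7]
NEG      → [-7]
PUSH -7  → [-7, -7]
SWAP     → [-7, -7]
STORE 1  → [-7]
PUSH 12  → [-7, 12]
MOD      → [-7]
PUSH -14 → [-7, -14]
LOAD 1   → [-7, -14, -7]
SWAP     → [-7, -7, -14]
ADD      → [-7, -21]
SWAP     → [-21, -7]
OVER     → [-21, -7, -21]
POP      → [-21, -7]
SUB      → [-14]
LOAD 2   → [-14, -5]
OVER     → [-14, -5, -14]
SUB      → [-14, 9]

-7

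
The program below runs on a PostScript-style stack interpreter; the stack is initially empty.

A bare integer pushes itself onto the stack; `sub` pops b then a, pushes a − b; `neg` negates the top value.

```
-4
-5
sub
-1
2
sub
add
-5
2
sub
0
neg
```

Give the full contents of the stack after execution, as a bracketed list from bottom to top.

-4  → -4
-5  → -4 -5
sub → 1
-1  → 1 -1
2   → 1 -1 2
sub → 1 -3
add → -2
-5  → -2 -5
2   → -2 -5 2
sub → -2 -7
0   → -2 -7 0
neg → -2 -7 0

[-2, -7, 0]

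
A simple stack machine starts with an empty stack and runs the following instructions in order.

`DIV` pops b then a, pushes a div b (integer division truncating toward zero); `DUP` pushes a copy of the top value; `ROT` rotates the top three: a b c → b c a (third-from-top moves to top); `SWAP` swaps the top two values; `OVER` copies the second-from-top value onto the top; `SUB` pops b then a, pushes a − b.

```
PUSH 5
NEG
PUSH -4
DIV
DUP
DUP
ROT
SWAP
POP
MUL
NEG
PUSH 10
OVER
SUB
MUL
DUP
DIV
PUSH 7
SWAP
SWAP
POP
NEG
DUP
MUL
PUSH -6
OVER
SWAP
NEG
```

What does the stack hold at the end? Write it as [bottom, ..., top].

[1, 1, 6]

PUSH 5  → 5
NEG     → -5
PUSH -4 → -5 -4
DIV     → 1
DUP     → 1 1
DUP     → 1 1 1
ROT     → 1 1 1
SWAP    → 1 1 1
POP     → 1 1
MUL     → 1
NEG     → -1
PUSH 10 → -1 10
OVER    → -1 10 -1
SUB     → -1 11
MUL     → -11
DUP     → -11 -11
DIV     → 1
PUSH 7  → 1 7
SWAP    → 7 1
SWAP    → 1 7
POP     → 1
NEG     → -1
DUP     → -1 -1
MUL     → 1
PUSH -6 → 1 -6
OVER    → 1 -6 1
SWAP    → 1 1 -6
NEG     → 1 1 6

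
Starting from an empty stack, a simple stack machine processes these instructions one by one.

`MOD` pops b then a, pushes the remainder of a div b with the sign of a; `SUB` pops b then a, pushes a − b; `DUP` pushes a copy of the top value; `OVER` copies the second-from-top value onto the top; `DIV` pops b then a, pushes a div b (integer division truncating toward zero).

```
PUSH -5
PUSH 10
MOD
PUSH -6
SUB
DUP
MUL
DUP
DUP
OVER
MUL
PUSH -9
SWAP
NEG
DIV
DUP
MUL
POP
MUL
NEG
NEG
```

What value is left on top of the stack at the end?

1

PUSH -5 : -5
PUSH 10 : -5 10
MOD     : -5
PUSH -6 : -5 -6
SUB     : 1
DUP     : 1 1
MUL     : 1
DUP     : 1 1
DUP     : 1 1 1
OVER    : 1 1 1 1
MUL     : 1 1 1
PUSH -9 : 1 1 1 -9
SWAP    : 1 1 -9 1
NEG     : 1 1 -9 -1
DIV     : 1 1 9
DUP     : 1 1 9 9
MUL     : 1 1 81
POP     : 1 1
MUL     : 1
NEG     : -1
NEG     : 1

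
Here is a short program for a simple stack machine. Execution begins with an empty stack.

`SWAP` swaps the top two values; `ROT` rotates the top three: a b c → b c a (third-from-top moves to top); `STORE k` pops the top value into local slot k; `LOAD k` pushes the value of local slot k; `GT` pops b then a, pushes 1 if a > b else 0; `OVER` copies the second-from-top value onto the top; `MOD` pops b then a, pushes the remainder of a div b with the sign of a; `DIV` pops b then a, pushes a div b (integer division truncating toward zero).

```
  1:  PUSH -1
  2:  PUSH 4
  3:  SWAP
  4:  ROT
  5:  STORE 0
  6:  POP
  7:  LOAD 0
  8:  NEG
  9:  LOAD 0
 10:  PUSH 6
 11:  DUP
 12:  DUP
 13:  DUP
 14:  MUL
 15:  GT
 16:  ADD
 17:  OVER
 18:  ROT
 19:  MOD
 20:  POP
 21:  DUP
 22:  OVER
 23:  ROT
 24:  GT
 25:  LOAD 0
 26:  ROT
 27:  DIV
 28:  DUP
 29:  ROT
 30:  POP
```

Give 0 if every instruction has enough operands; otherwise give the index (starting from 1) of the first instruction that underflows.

PUSH -1 → -1
PUSH 4  → -1 4
SWAP    → 4 -1
ROT  — needs 3 operands, stack has 2 → underflow

4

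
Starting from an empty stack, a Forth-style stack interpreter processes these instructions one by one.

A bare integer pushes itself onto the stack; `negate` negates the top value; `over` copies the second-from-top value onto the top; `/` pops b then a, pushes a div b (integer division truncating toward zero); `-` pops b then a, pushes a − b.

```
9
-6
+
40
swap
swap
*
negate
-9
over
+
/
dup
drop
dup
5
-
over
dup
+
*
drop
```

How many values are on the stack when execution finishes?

9      -> 9
-6     -> 9 -6
+      -> 3
40     -> 3 40
swap   -> 40 3
swap   -> 3 40
*      -> 120
negate -> -120
-9     -> -120 -9
over   -> -120 -9 -120
+      -> -120 -129
/      -> 0
dup    -> 0 0
drop   -> 0
dup    -> 0 0
5      -> 0 0 5
-      -> 0 -5
over   -> 0 -5 0
dup    -> 0 -5 0 0
+      -> 0 -5 0
*      -> 0 0
drop   -> 0

1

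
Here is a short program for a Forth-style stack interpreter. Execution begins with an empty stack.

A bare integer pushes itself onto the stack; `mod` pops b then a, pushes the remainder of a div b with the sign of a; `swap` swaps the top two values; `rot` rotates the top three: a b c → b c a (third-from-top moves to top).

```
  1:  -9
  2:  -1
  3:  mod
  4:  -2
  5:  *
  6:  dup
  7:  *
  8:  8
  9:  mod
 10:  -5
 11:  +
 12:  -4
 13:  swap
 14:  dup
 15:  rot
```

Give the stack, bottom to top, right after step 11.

[-5]

-9  : -9
-1  : -9 -1
mod : 0
-2  : 0 -2
*   : 0
dup : 0 0
*   : 0
8   : 0 8
mod : 0
-5  : 0 -5
+   : -5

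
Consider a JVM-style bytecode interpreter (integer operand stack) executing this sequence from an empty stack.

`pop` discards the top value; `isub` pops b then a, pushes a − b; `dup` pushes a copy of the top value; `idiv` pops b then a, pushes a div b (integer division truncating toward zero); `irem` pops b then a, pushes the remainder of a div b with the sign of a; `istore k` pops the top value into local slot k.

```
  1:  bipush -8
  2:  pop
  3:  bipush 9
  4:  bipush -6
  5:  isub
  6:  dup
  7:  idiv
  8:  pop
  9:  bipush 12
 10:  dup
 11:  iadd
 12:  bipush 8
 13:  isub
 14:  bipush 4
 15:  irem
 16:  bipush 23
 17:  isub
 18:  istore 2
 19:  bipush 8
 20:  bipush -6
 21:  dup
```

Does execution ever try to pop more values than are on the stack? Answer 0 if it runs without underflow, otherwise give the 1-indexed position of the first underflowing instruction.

bipush -8 → [-8]
pop       → []
bipush 9  → [9]
bipush -6 → [9, -6]
isub      → [15]
dup       → [15, 15]
idiv      → [1]
pop       → []
bipush 12 → [12]
dup       → [12, 12]
iadd      → [24]
bipush 8  → [24, 8]
isub      → [16]
bipush 4  → [16, 4]
irem      → [0]
bipush 23 → [0, 23]
isub      → [-23]
istore 2  → []
bipush 8  → [8]
bipush -6 → [8, -6]
dup       → [8, -6, -6]

0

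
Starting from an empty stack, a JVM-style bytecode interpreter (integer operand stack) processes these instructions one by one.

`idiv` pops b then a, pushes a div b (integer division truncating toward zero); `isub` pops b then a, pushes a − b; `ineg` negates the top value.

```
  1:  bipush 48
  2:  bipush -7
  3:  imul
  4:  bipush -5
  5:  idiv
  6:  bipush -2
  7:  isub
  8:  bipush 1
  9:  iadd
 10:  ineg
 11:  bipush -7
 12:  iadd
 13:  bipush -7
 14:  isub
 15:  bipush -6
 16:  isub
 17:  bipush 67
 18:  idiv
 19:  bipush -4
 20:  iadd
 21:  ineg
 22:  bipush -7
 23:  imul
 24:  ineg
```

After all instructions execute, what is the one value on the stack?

28

bipush 48 : [48]
bipush -7 : [48, -7]
imul      : [-336]
bipush -5 : [-336, -5]
idiv      : [67]
bipush -2 : [67, -2]
isub      : [69]
bipush 1  : [69, 1]
iadd      : [70]
ineg      : [-70]
bipush -7 : [-70, -7]
iadd      : [-77]
bipush -7 : [-77, -7]
isub      : [-70]
bipush -6 : [-70, -6]
isub      : [-64]
bipush 67 : [-64, 67]
idiv      : [0]
bipush -4 : [0, -4]
iadd      : [-4]
ineg      : [4]
bipush -7 : [4, -7]
imul      : [-28]
ineg      : [28]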